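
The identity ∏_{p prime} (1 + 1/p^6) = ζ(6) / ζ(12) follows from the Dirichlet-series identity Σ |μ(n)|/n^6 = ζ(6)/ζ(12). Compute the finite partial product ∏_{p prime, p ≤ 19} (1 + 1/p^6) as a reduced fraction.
∏ = 10322827120806625262196014218/10149346788166965945179821977

The primes p ≤ 19 are [2, 3, 5, 7, 11, 13, 17, 19]. For each, (1 + 1/p^6) = (p^6 + 1)/p^6. Multiplying these fractions over p ∈ [2, 3, 5, 7, 11, 13, 17, 19] gives 10322827120806625262196014218/10149346788166965945179821977. (In the limit P → ∞ this tends to ζ(6)/ζ(12).)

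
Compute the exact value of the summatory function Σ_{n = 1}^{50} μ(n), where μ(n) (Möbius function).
Σ_{n ≤ 50} μ(n) = -3

Compute μ(n) for each 1 ≤ n ≤ 50: μ(1) = 1, μ(2) = -1, μ(3) = -1, μ(4) = 0, μ(5) = -1, μ(6) = 1, μ(7) = -1, μ(8) = 0, μ(9) = 0, μ(10) = 1, μ(11) = -1, μ(12) = 0, μ(13) = -1, μ(14) = 1, μ(15) = 1, μ(16) = 0, μ(17) = -1, μ(18) = 0, μ(19) = -1, μ(20) = 0, μ(21) = 1, μ(22) = 1, μ(23) = -1, μ(24) = 0, μ(25) = 0, μ(26) = 1, μ(27) = 0, μ(28) = 0, μ(29) = -1, μ(30) = -1, μ(31) = -1, μ(32) = 0, μ(33) = 1, μ(34) = 1, μ(35) = 1, μ(36) = 0, μ(37) = -1, μ(38) = 1, μ(39) = 1, μ(40) = 0, μ(41) = -1, μ(42) = -1, μ(43) = -1, μ(44) = 0, μ(45) = 0, μ(46) = 1, μ(47) = -1, μ(48) = 0, μ(49) = 0, μ(50) = 0. Summing all 50 values: -3. (Mertens function M(x) = Σ_{n ≤ x} μ(n); on average M(x) should be small (PNT ⟺ M(x) = o(x)).)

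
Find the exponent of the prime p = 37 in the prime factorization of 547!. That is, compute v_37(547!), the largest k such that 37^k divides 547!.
v_37(547!) = 14

Legendre's formula: v_p(n!) = Σ_{k ≥ 1} ⌊n / p^k⌋. For p = 37, n = 547, the terms are:
  ⌊547/37^1⌋ = ⌊547/37⌋ = 14
(the next term ⌊547/37^2⌋ = 0, terminating the sum). Summing: v_37(547!) = 14 = 14.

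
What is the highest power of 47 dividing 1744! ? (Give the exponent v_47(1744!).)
v_47(1744!) = 37

Legendre's formula: v_p(n!) = Σ_{k ≥ 1} ⌊n / p^k⌋. For p = 47, n = 1744, the terms are:
  ⌊1744/47^1⌋ = ⌊1744/47⌋ = 37
(the next term ⌊1744/47^2⌋ = 0, terminating the sum). Summing: v_47(1744!) = 37 = 37.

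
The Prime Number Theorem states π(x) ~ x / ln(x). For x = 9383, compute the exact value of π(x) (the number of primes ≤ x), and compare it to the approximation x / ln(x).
π(9383) = 1160;  x/ln(x) ≈ 1025.84;  relative error ≈ 11.57%.

Directly count primes up to 9383: π(9383) = 1160. The PNT approximation gives 9383/ln(9383) ≈ 9383/9.14665 ≈ 1025.84. Relative error (π(x) − x/ln(x)) / π(x) ≈ 11.57%; the approximation is known to undercount slightly (Li(x) is a better estimate).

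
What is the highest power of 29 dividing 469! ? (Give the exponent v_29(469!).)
v_29(469!) = 16

Legendre's formula: v_p(n!) = Σ_{k ≥ 1} ⌊n / p^k⌋. For p = 29, n = 469, the terms are:
  ⌊469/29^1⌋ = ⌊469/29⌋ = 16
(the next term ⌊469/29^2⌋ = 0, terminating the sum). Summing: v_29(469!) = 16 = 16.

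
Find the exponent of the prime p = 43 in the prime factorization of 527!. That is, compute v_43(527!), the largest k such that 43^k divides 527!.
v_43(527!) = 12

Legendre's formula: v_p(n!) = Σ_{k ≥ 1} ⌊n / p^k⌋. For p = 43, n = 527, the terms are:
  ⌊527/43^1⌋ = ⌊527/43⌋ = 12
(the next term ⌊527/43^2⌋ = 0, terminating the sum). Summing: v_43(527!) = 12 = 12.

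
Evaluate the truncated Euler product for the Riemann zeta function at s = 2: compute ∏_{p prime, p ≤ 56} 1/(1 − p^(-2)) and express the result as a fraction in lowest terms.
∏ = 35034630647548196605993834769/21373637931227167970033664000

The primes p ≤ 56 are [2, 3, 5, 7, 11, 13, 17, 19, 23, 29, 31, 37, 41, 43, 47, 53]. For each prime, (1 − 1/p^2)^(-1) = p^2 / (p^2 − 1). The product is (1 − 1/2^2)^(-1), (1 − 1/3^2)^(-1), (1 − 1/5^2)^(-1), (1 − 1/7^2)^(-1), (1 − 1/11^2)^(-1), (1 − 1/13^2)^(-1), (1 − 1/17^2)^(-1), (1 − 1/19^2)^(-1), (1 − 1/23^2)^(-1), (1 − 1/29^2)^(-1), (1 − 1/31^2)^(-1), (1 − 1/37^2)^(-1), (1 − 1/41^2)^(-1), (1 − 1/43^2)^(-1), (1 − 1/47^2)^(-1), (1 − 1/53^2)^(-1) = ∏ p^2 / (p^2 − 1) = 35034630647548196605993834769/21373637931227167970033664000.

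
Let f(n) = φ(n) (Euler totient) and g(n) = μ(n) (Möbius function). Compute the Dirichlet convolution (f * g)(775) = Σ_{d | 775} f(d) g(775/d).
(φ * μ)(775) = 464

Divisors of 775: [1, 5, 25, 31, 155, 775]. For each d | 775:
  d = 1: φ(1) · μ(775/1) = 1 · 0 = 0
  d = 5: φ(5) · μ(775/5) = 4 · 1 = 4
  d = 25: φ(25) · μ(775/25) = 20 · -1 = -20
  d = 31: φ(31) · μ(775/31) = 30 · 0 = 0
  d = 155: φ(155) · μ(775/155) = 120 · -1 = -120
  d = 775: φ(775) · μ(775/775) = 600 · 1 = 600
Summing: (φ * μ)(775) = 0 + 4 + -20 + 0 + -120 + 600 = 464.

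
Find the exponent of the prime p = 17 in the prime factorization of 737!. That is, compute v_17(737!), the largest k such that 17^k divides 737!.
v_17(737!) = 45

Legendre's formula: v_p(n!) = Σ_{k ≥ 1} ⌊n / p^k⌋. For p = 17, n = 737, the terms are:
  ⌊737/17^1⌋ = ⌊737/17⌋ = 43
  ⌊737/17^2⌋ = ⌊737/289⌋ = 2
(the next term ⌊737/17^3⌋ = 0, terminating the sum). Summing: v_17(737!) = 43 + 2 = 45.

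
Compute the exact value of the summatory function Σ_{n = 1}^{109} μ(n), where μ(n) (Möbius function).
Σ_{n ≤ 109} μ(n) = -4

Compute μ(n) for each 1 ≤ n ≤ 109: μ(1) = 1, μ(2) = -1, μ(3) = -1, μ(4) = 0, μ(5) = -1, μ(6) = 1, μ(7) = -1, μ(8) = 0, μ(9) = 0, μ(10) = 1, μ(11) = -1, μ(12) = 0, μ(13) = -1, μ(14) = 1, μ(15) = 1, μ(16) = 0, μ(17) = -1, μ(18) = 0, μ(19) = -1, μ(20) = 0, μ(21) = 1, μ(22) = 1, μ(23) = -1, μ(24) = 0, μ(25) = 0, μ(26) = 1, μ(27) = 0, μ(28) = 0, μ(29) = -1, μ(30) = -1, μ(31) = -1, μ(32) = 0, μ(33) = 1, μ(34) = 1, μ(35) = 1, μ(36) = 0, μ(37) = -1, μ(38) = 1, μ(39) = 1, μ(40) = 0, μ(41) = -1, μ(42) = -1, μ(43) = -1, μ(44) = 0, μ(45) = 0, μ(46) = 1, μ(47) = -1, μ(48) = 0, μ(49) = 0, μ(50) = 0, μ(51) = 1, μ(52) = 0, μ(53) = -1, μ(54) = 0, μ(55) = 1, μ(56) = 0, μ(57) = 1, μ(58) = 1, μ(59) = -1, μ(60) = 0, μ(61) = -1, μ(62) = 1, μ(63) = 0, μ(64) = 0, μ(65) = 1, μ(66) = -1, μ(67) = -1, μ(68) = 0, μ(69) = 1, μ(70) = -1, μ(71) = -1, μ(72) = 0, μ(73) = -1, μ(74) = 1, μ(75) = 0, μ(76) = 0, μ(77) = 1, μ(78) = -1, μ(79) = -1, μ(80) = 0, μ(81) = 0, μ(82) = 1, μ(83) = -1, μ(84) = 0, μ(85) = 1, μ(86) = 1, μ(87) = 1, μ(88) = 0, μ(89) = -1, μ(90) = 0, μ(91) = 1, μ(92) = 0, μ(93) = 1, μ(94) = 1, μ(95) = 1, μ(96) = 0, μ(97) = -1, μ(98) = 0, μ(99) = 0, μ(100) = 0, μ(101) = -1, μ(102) = -1, μ(103) = -1, μ(104) = 0, μ(105) = -1, μ(106) = 1, μ(107) = -1, μ(108) = 0, μ(109) = -1. Summing all 109 values: -4. (Mertens function M(x) = Σ_{n ≤ x} μ(n); on average M(x) should be small (PNT ⟺ M(x) = o(x)).)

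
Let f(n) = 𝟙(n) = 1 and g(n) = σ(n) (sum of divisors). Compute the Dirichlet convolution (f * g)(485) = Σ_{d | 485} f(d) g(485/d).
(𝟙 * σ)(485) = 693

Divisors of 485: [1, 5, 97, 485]. For each d | 485:
  d = 1: 𝟙(1) · σ(485/1) = 1 · 588 = 588
  d = 5: 𝟙(5) · σ(485/5) = 1 · 98 = 98
  d = 97: 𝟙(97) · σ(485/97) = 1 · 6 = 6
  d = 485: 𝟙(485) · σ(485/485) = 1 · 1 = 1
Summing: (𝟙 * σ)(485) = 588 + 98 + 6 + 1 = 693.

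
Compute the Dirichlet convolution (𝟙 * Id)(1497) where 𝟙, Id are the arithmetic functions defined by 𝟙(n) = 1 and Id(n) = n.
(𝟙 * Id)(1497) = 2000

Divisors of 1497: [1, 3, 499, 1497]. For each d | 1497:
  d = 1: 𝟙(1) · Id(1497/1) = 1 · 1497 = 1497
  d = 3: 𝟙(3) · Id(1497/3) = 1 · 499 = 499
  d = 499: 𝟙(499) · Id(1497/499) = 1 · 3 = 3
  d = 1497: 𝟙(1497) · Id(1497/1497) = 1 · 1 = 1
Summing: (𝟙 * Id)(1497) = 1497 + 499 + 3 + 1 = 2000.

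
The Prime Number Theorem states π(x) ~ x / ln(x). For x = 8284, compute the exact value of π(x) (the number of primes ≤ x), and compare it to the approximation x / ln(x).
π(8284) = 1038;  x/ln(x) ≈ 918.19;  relative error ≈ 11.54%.

Directly count primes up to 8284: π(8284) = 1038. The PNT approximation gives 8284/ln(8284) ≈ 8284/9.02208 ≈ 918.19. Relative error (π(x) − x/ln(x)) / π(x) ≈ 11.54%; the approximation is known to undercount slightly (Li(x) is a better estimate).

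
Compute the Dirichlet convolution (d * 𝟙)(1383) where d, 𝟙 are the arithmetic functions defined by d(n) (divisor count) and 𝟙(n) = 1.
(d * 𝟙)(1383) = 9

Divisors of 1383: [1, 3, 461, 1383]. For each d | 1383:
  d = 1: d(1) · 𝟙(1383/1) = 1 · 1 = 1
  d = 3: d(3) · 𝟙(1383/3) = 2 · 1 = 2
  d = 461: d(461) · 𝟙(1383/461) = 2 · 1 = 2
  d = 1383: d(1383) · 𝟙(1383/1383) = 4 · 1 = 4
Summing: (d * 𝟙)(1383) = 1 + 2 + 2 + 4 = 9.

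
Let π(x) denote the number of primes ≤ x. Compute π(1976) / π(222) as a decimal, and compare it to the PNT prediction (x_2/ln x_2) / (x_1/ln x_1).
π(1976)/π(222) = 298/47 ≈ 6.3404;  PNT prediction ≈ 6.3368.

π(222) = 47 and π(1976) = 298, so π(1976)/π(222) ≈ 6.3404. The PNT-predicted ratio is (1976/ln(1976)) / (222/ln(222)) ≈ 6.3368. The two agree to within a few percent, as expected.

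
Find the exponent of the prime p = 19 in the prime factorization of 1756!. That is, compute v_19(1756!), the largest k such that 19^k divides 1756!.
v_19(1756!) = 96

Legendre's formula: v_p(n!) = Σ_{k ≥ 1} ⌊n / p^k⌋. For p = 19, n = 1756, the terms are:
  ⌊1756/19^1⌋ = ⌊1756/19⌋ = 92
  ⌊1756/19^2⌋ = ⌊1756/361⌋ = 4
(the next term ⌊1756/19^3⌋ = 0, terminating the sum). Summing: v_19(1756!) = 92 + 4 = 96.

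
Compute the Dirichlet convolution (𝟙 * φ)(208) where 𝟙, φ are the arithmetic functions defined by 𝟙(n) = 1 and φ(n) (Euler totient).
(𝟙 * φ)(208) = 208

Divisors of 208: [1, 2, 4, 8, 13, 16, 26, 52, 104, 208]. For each d | 208:
  d = 1: 𝟙(1) · φ(208/1) = 1 · 96 = 96
  d = 2: 𝟙(2) · φ(208/2) = 1 · 48 = 48
  d = 4: 𝟙(4) · φ(208/4) = 1 · 24 = 24
  d = 8: 𝟙(8) · φ(208/8) = 1 · 12 = 12
  d = 13: 𝟙(13) · φ(208/13) = 1 · 8 = 8
  d = 16: 𝟙(16) · φ(208/16) = 1 · 12 = 12
  d = 26: 𝟙(26) · φ(208/26) = 1 · 4 = 4
  d = 52: 𝟙(52) · φ(208/52) = 1 · 2 = 2
  d = 104: 𝟙(104) · φ(208/104) = 1 · 1 = 1
  d = 208: 𝟙(208) · φ(208/208) = 1 · 1 = 1
Summing: (𝟙 * φ)(208) = 96 + 48 + 24 + 12 + 8 + 12 + 4 + 2 + 1 + 1 = 208.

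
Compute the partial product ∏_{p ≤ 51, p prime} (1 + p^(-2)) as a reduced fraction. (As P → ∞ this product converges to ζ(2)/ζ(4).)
∏ = 101793085732936000000000/67237345888235944242129

The primes p ≤ 51 are [2, 3, 5, 7, 11, 13, 17, 19, 23, 29, 31, 37, 41, 43, 47]. For each, (1 + 1/p^2) = (p^2 + 1)/p^2. Multiplying these fractions over p ∈ [2, 3, 5, 7, 11, 13, 17, 19, 23, 29, 31, 37, 41, 43, 47] gives 101793085732936000000000/67237345888235944242129. (In the limit P → ∞ this tends to ζ(2)/ζ(4).)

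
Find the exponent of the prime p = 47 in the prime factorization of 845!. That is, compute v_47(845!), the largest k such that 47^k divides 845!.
v_47(845!) = 17

Legendre's formula: v_p(n!) = Σ_{k ≥ 1} ⌊n / p^k⌋. For p = 47, n = 845, the terms are:
  ⌊845/47^1⌋ = ⌊845/47⌋ = 17
(the next term ⌊845/47^2⌋ = 0, terminating the sum). Summing: v_47(845!) = 17 = 17.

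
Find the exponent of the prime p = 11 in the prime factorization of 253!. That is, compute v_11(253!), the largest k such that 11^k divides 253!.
v_11(253!) = 25

Legendre's formula: v_p(n!) = Σ_{k ≥ 1} ⌊n / p^k⌋. For p = 11, n = 253, the terms are:
  ⌊253/11^1⌋ = ⌊253/11⌋ = 23
  ⌊253/11^2⌋ = ⌊253/121⌋ = 2
(the next term ⌊253/11^3⌋ = 0, terminating the sum). Summing: v_11(253!) = 23 + 2 = 25.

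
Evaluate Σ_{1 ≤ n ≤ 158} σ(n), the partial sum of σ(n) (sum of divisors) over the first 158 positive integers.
Σ_{n ≤ 158} σ(n) = 20560

Compute σ(n) for each 1 ≤ n ≤ 158: σ(1) = 1, σ(2) = 3, σ(3) = 4, σ(4) = 7, σ(5) = 6, σ(6) = 12, σ(7) = 8, σ(8) = 15, σ(9) = 13, σ(10) = 18, σ(11) = 12, σ(12) = 28, σ(13) = 14, σ(14) = 24, σ(15) = 24, σ(16) = 31, σ(17) = 18, σ(18) = 39, σ(19) = 20, σ(20) = 42, σ(21) = 32, σ(22) = 36, σ(23) = 24, σ(24) = 60, σ(25) = 31, σ(26) = 42, σ(27) = 40, σ(28) = 56, σ(29) = 30, σ(30) = 72, σ(31) = 32, σ(32) = 63, σ(33) = 48, σ(34) = 54, σ(35) = 48, σ(36) = 91, σ(37) = 38, σ(38) = 60, σ(39) = 56, σ(40) = 90, σ(41) = 42, σ(42) = 96, σ(43) = 44, σ(44) = 84, σ(45) = 78, σ(46) = 72, σ(47) = 48, σ(48) = 124, σ(49) = 57, σ(50) = 93, σ(51) = 72, σ(52) = 98, σ(53) = 54, σ(54) = 120, σ(55) = 72, σ(56) = 120, σ(57) = 80, σ(58) = 90, σ(59) = 60, σ(60) = 168, σ(61) = 62, σ(62) = 96, σ(63) = 104, σ(64) = 127, σ(65) = 84, σ(66) = 144, σ(67) = 68, σ(68) = 126, σ(69) = 96, σ(70) = 144, σ(71) = 72, σ(72) = 195, σ(73) = 74, σ(74) = 114, σ(75) = 124, σ(76) = 140, σ(77) = 96, σ(78) = 168, σ(79) = 80, σ(80) = 186, σ(81) = 121, σ(82) = 126, σ(83) = 84, σ(84) = 224, σ(85) = 108, σ(86) = 132, σ(87) = 120, σ(88) = 180, σ(89) = 90, σ(90) = 234, σ(91) = 112, σ(92) = 168, σ(93) = 128, σ(94) = 144, σ(95) = 120, σ(96) = 252, σ(97) = 98, σ(98) = 171, σ(99) = 156, σ(100) = 217, σ(101) = 102, σ(102) = 216, σ(103) = 104, σ(104) = 210, σ(105) = 192, σ(106) = 162, σ(107) = 108, σ(108) = 280, σ(109) = 110, σ(110) = 216, σ(111) = 152, σ(112) = 248, σ(113) = 114, σ(114) = 240, σ(115) = 144, σ(116) = 210, σ(117) = 182, σ(118) = 180, σ(119) = 144, σ(120) = 360, σ(121) = 133, σ(122) = 186, σ(123) = 168, σ(124) = 224, σ(125) = 156, σ(126) = 312, σ(127) = 128, σ(128) = 255, σ(129) = 176, σ(130) = 252, σ(131) = 132, σ(132) = 336, σ(133) = 160, σ(134) = 204, σ(135) = 240, σ(136) = 270, σ(137) = 138, σ(138) = 288, σ(139) = 140, σ(140) = 336, σ(141) = 192, σ(142) = 216, σ(143) = 168, σ(144) = 403, σ(145) = 180, σ(146) = 222, σ(147) = 228, σ(148) = 266, σ(149) = 150, σ(150) = 372, σ(151) = 152, σ(152) = 300, σ(153) = 234, σ(154) = 288, σ(155) = 192, σ(156) = 392, σ(157) = 158, σ(158) = 240. Summing all 158 values: 20560. (Average order: Σ_{n ≤ x} σ(n) ~ (π²/12) x². For x = 158, (π²/12)·158² ≈ 20532.07.)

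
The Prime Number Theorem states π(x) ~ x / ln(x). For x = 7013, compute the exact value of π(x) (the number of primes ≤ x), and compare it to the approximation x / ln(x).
π(7013) = 902;  x/ln(x) ≈ 791.94;  relative error ≈ 12.20%.

Directly count primes up to 7013: π(7013) = 902. The PNT approximation gives 7013/ln(7013) ≈ 7013/8.85552 ≈ 791.94. Relative error (π(x) − x/ln(x)) / π(x) ≈ 12.20%; the approximation is known to undercount slightly (Li(x) is a better estimate).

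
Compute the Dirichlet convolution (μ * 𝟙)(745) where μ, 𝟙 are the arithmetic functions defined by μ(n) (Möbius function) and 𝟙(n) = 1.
(μ * 𝟙)(745) = 0

Divisors of 745: [1, 5, 149, 745]. For each d | 745:
  d = 1: μ(1) · 𝟙(745/1) = 1 · 1 = 1
  d = 5: μ(5) · 𝟙(745/5) = -1 · 1 = -1
  d = 149: μ(149) · 𝟙(745/149) = -1 · 1 = -1
  d = 745: μ(745) · 𝟙(745/745) = 1 · 1 = 1
Summing: (μ * 𝟙)(745) = 1 + -1 + -1 + 1 = 0.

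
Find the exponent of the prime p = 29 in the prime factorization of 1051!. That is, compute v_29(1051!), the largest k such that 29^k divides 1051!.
v_29(1051!) = 37

Legendre's formula: v_p(n!) = Σ_{k ≥ 1} ⌊n / p^k⌋. For p = 29, n = 1051, the terms are:
  ⌊1051/29^1⌋ = ⌊1051/29⌋ = 36
  ⌊1051/29^2⌋ = ⌊1051/841⌋ = 1
(the next term ⌊1051/29^3⌋ = 0, terminating the sum). Summing: v_29(1051!) = 36 + 1 = 37.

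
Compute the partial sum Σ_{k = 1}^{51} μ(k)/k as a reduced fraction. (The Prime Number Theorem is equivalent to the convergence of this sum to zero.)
Σ μ(k)/k = -184943596214571/204963260862830470

Values of μ(k) for 1 ≤ k ≤ 51: μ(1) = 1, μ(2) = -1, μ(3) = -1, μ(5) = -1, μ(6) = 1, μ(7) = -1, μ(10) = 1, μ(11) = -1, μ(13) = -1, μ(14) = 1, μ(15) = 1, μ(17) = -1, μ(19) = -1, μ(21) = 1, μ(22) = 1, μ(23) = -1, μ(26) = 1, μ(29) = -1, μ(30) = -1, μ(31) = -1, μ(33) = 1, μ(34) = 1, μ(35) = 1, μ(37) = -1, μ(38) = 1, μ(39) = 1, μ(41) = -1, μ(42) = -1, μ(43) = -1, μ(46) = 1, μ(47) = -1, μ(51) = 1, with μ = 0 on non-squarefree integers. Summing μ(k)/k for k where μ(k) ≠ 0 gives -184943596214571/204963260862830470 ≈ -0.0009. (PNT ⟺ this sum → 0 as n → ∞.)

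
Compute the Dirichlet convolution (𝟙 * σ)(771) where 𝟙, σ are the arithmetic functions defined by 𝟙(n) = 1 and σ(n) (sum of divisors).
(𝟙 * σ)(771) = 1295

Divisors of 771: [1, 3, 257, 771]. For each d | 771:
  d = 1: 𝟙(1) · σ(771/1) = 1 · 1032 = 1032
  d = 3: 𝟙(3) · σ(771/3) = 1 · 258 = 258
  d = 257: 𝟙(257) · σ(771/257) = 1 · 4 = 4
  d = 771: 𝟙(771) · σ(771/771) = 1 · 1 = 1
Summing: (𝟙 * σ)(771) = 1032 + 258 + 4 + 1 = 1295.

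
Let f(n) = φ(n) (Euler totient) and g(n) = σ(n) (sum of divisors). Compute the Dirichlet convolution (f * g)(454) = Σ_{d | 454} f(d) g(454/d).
(φ * σ)(454) = 1816

Divisors of 454: [1, 2, 227, 454]. For each d | 454:
  d = 1: φ(1) · σ(454/1) = 1 · 684 = 684
  d = 2: φ(2) · σ(454/2) = 1 · 228 = 228
  d = 227: φ(227) · σ(454/227) = 226 · 3 = 678
  d = 454: φ(454) · σ(454/454) = 226 · 1 = 226
Summing: (φ * σ)(454) = 684 + 228 + 678 + 226 = 1816.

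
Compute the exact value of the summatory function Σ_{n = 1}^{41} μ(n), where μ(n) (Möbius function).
Σ_{n ≤ 41} μ(n) = -1

Compute μ(n) for each 1 ≤ n ≤ 41: μ(1) = 1, μ(2) = -1, μ(3) = -1, μ(4) = 0, μ(5) = -1, μ(6) = 1, μ(7) = -1, μ(8) = 0, μ(9) = 0, μ(10) = 1, μ(11) = -1, μ(12) = 0, μ(13) = -1, μ(14) = 1, μ(15) = 1, μ(16) = 0, μ(17) = -1, μ(18) = 0, μ(19) = -1, μ(20) = 0, μ(21) = 1, μ(22) = 1, μ(23) = -1, μ(24) = 0, μ(25) = 0, μ(26) = 1, μ(27) = 0, μ(28) = 0, μ(29) = -1, μ(30) = -1, μ(31) = -1, μ(32) = 0, μ(33) = 1, μ(34) = 1, μ(35) = 1, μ(36) = 0, μ(37) = -1, μ(38) = 1, μ(39) = 1, μ(40) = 0, μ(41) = -1. Summing all 41 values: -1. (Mertens function M(x) = Σ_{n ≤ x} μ(n); on average M(x) should be small (PNT ⟺ M(x) = o(x)).)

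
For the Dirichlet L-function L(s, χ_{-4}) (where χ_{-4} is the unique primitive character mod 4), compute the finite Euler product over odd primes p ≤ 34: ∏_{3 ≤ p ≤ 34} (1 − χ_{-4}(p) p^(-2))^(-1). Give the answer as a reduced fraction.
∏ = 70163108671177093/76623095660544000

The odd primes p ≤ 34 are [3, 5, 7, 11, 13, 17, 19, 23, 29, 31]. For each, χ(p) = 1 if p ≡ 1 mod 4, χ(p) = −1 if p ≡ 3 mod 4. Taking (1 − χ(p)/p^2)^(-1) = p^2/(p^2 − χ(p)): (1 − (-1)/3^2)^(-1) · (1 − (1)/5^2)^(-1) · (1 − (-1)/7^2)^(-1) · (1 − (-1)/11^2)^(-1) · (1 − (1)/13^2)^(-1) · (1 − (1)/17^2)^(-1) · (1 − (-1)/19^2)^(-1) · (1 − (-1)/23^2)^(-1) · (1 − (1)/29^2)^(-1) · (1 − (-1)/31^2)^(-1) = 70163108671177093/76623095660544000.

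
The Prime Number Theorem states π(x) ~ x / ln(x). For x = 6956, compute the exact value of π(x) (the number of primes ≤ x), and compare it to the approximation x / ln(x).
π(6956) = 892;  x/ln(x) ≈ 786.22;  relative error ≈ 11.86%.

Directly count primes up to 6956: π(6956) = 892. The PNT approximation gives 6956/ln(6956) ≈ 6956/8.84736 ≈ 786.22. Relative error (π(x) − x/ln(x)) / π(x) ≈ 11.86%; the approximation is known to undercount slightly (Li(x) is a better estimate).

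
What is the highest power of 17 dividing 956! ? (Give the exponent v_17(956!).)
v_17(956!) = 59

Legendre's formula: v_p(n!) = Σ_{k ≥ 1} ⌊n / p^k⌋. For p = 17, n = 956, the terms are:
  ⌊956/17^1⌋ = ⌊956/17⌋ = 56
  ⌊956/17^2⌋ = ⌊956/289⌋ = 3
(the next term ⌊956/17^3⌋ = 0, terminating the sum). Summing: v_17(956!) = 56 + 3 = 59.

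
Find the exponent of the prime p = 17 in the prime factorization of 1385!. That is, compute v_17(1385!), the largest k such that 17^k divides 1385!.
v_17(1385!) = 85

Legendre's formula: v_p(n!) = Σ_{k ≥ 1} ⌊n / p^k⌋. For p = 17, n = 1385, the terms are:
  ⌊1385/17^1⌋ = ⌊1385/17⌋ = 81
  ⌊1385/17^2⌋ = ⌊1385/289⌋ = 4
(the next term ⌊1385/17^3⌋ = 0, terminating the sum). Summing: v_17(1385!) = 81 + 4 = 85.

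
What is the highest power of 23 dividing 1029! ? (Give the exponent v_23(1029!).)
v_23(1029!) = 45

Legendre's formula: v_p(n!) = Σ_{k ≥ 1} ⌊n / p^k⌋. For p = 23, n = 1029, the terms are:
  ⌊1029/23^1⌋ = ⌊1029/23⌋ = 44
  ⌊1029/23^2⌋ = ⌊1029/529⌋ = 1
(the next term ⌊1029/23^3⌋ = 0, terminating the sum). Summing: v_23(1029!) = 44 + 1 = 45.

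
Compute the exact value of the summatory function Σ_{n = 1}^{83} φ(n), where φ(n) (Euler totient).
Σ_{n ≤ 83} φ(n) = 2142

Compute φ(n) for each 1 ≤ n ≤ 83: φ(1) = 1, φ(2) = 1, φ(3) = 2, φ(4) = 2, φ(5) = 4, φ(6) = 2, φ(7) = 6, φ(8) = 4, φ(9) = 6, φ(10) = 4, φ(11) = 10, φ(12) = 4, φ(13) = 12, φ(14) = 6, φ(15) = 8, φ(16) = 8, φ(17) = 16, φ(18) = 6, φ(19) = 18, φ(20) = 8, φ(21) = 12, φ(22) = 10, φ(23) = 22, φ(24) = 8, φ(25) = 20, φ(26) = 12, φ(27) = 18, φ(28) = 12, φ(29) = 28, φ(30) = 8, φ(31) = 30, φ(32) = 16, φ(33) = 20, φ(34) = 16, φ(35) = 24, φ(36) = 12, φ(37) = 36, φ(38) = 18, φ(39) = 24, φ(40) = 16, φ(41) = 40, φ(42) = 12, φ(43) = 42, φ(44) = 20, φ(45) = 24, φ(46) = 22, φ(47) = 46, φ(48) = 16, φ(49) = 42, φ(50) = 20, φ(51) = 32, φ(52) = 24, φ(53) = 52, φ(54) = 18, φ(55) = 40, φ(56) = 24, φ(57) = 36, φ(58) = 28, φ(59) = 58, φ(60) = 16, φ(61) = 60, φ(62) = 30, φ(63) = 36, φ(64) = 32, φ(65) = 48, φ(66) = 20, φ(67) = 66, φ(68) = 32, φ(69) = 44, φ(70) = 24, φ(71) = 70, φ(72) = 24, φ(73) = 72, φ(74) = 36, φ(75) = 40, φ(76) = 36, φ(77) = 60, φ(78) = 24, φ(79) = 78, φ(80) = 32, φ(81) = 54, φ(82) = 40, φ(83) = 82. Summing all 83 values: 2142. (Average order: Σ_{n ≤ x} φ(n) ~ (3/π²) x². For x = 83, (3/π²)·83² ≈ 2094.00.)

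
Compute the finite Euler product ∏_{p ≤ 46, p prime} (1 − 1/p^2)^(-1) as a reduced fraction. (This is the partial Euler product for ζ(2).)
∏ = 1688189817927745147112851/1030750286035260801024000

The primes p ≤ 46 are [2, 3, 5, 7, 11, 13, 17, 19, 23, 29, 31, 37, 41, 43]. For each prime, (1 − 1/p^2)^(-1) = p^2 / (p^2 − 1). The product is (1 − 1/2^2)^(-1), (1 − 1/3^2)^(-1), (1 − 1/5^2)^(-1), (1 − 1/7^2)^(-1), (1 − 1/11^2)^(-1), (1 − 1/13^2)^(-1), (1 − 1/17^2)^(-1), (1 − 1/19^2)^(-1), (1 − 1/23^2)^(-1), (1 − 1/29^2)^(-1), (1 − 1/31^2)^(-1), (1 − 1/37^2)^(-1), (1 − 1/41^2)^(-1), (1 − 1/43^2)^(-1) = ∏ p^2 / (p^2 − 1) = 1688189817927745147112851/1030750286035260801024000.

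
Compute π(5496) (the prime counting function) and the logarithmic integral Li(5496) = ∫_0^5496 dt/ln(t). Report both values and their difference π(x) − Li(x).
π(5496) = 725;  Li(5496) ≈ 742.19;  π(x) − Li(x) ≈ -17.19.

Direct count of primes ≤ 5496 gives π(5496) = 725. Numerical evaluation of the logarithmic integral gives Li(5496) ≈ 742.19. The difference π(x) − Li(x) ≈ -17.19 is typically negative for small/moderate x (Li(x) overestimates), though Littlewood's theorem shows this sign changes infinitely often.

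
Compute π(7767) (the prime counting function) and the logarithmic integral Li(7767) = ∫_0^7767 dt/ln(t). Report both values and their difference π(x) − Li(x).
π(7767) = 985;  Li(7767) ≈ 1000.45;  π(x) − Li(x) ≈ -15.45.

Direct count of primes ≤ 7767 gives π(7767) = 985. Numerical evaluation of the logarithmic integral gives Li(7767) ≈ 1000.45. The difference π(x) − Li(x) ≈ -15.45 is typically negative for small/moderate x (Li(x) overestimates), though Littlewood's theorem shows this sign changes infinitely often.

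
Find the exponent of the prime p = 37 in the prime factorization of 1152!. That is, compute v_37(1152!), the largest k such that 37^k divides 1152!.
v_37(1152!) = 31

Legendre's formula: v_p(n!) = Σ_{k ≥ 1} ⌊n / p^k⌋. For p = 37, n = 1152, the terms are:
  ⌊1152/37^1⌋ = ⌊1152/37⌋ = 31
(the next term ⌊1152/37^2⌋ = 0, terminating the sum). Summing: v_37(1152!) = 31 = 31.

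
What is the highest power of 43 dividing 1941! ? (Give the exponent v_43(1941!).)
v_43(1941!) = 46

Legendre's formula: v_p(n!) = Σ_{k ≥ 1} ⌊n / p^k⌋. For p = 43, n = 1941, the terms are:
  ⌊1941/43^1⌋ = ⌊1941/43⌋ = 45
  ⌊1941/43^2⌋ = ⌊1941/1849⌋ = 1
(the next term ⌊1941/43^3⌋ = 0, terminating the sum). Summing: v_43(1941!) = 45 + 1 = 46.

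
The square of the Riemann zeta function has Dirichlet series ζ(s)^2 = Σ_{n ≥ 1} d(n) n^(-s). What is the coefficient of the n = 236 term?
d(236) = 6

ζ(s)^2 = (Σ 1/m^s)(Σ 1/k^s). The coefficient of 1/n^s in the product is the number of ordered pairs (m, k) with mk = n, which equals d(n). For n = 236, divisors are [1, 2, 4, 59, 118, 236], so d(236) = 6.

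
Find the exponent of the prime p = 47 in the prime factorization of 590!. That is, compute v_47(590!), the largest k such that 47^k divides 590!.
v_47(590!) = 12

Legendre's formula: v_p(n!) = Σ_{k ≥ 1} ⌊n / p^k⌋. For p = 47, n = 590, the terms are:
  ⌊590/47^1⌋ = ⌊590/47⌋ = 12
(the next term ⌊590/47^2⌋ = 0, terminating the sum). Summing: v_47(590!) = 12 = 12.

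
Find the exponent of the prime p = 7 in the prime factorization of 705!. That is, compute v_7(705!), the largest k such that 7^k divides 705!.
v_7(705!) = 116

Legendre's formula: v_p(n!) = Σ_{k ≥ 1} ⌊n / p^k⌋. For p = 7, n = 705, the terms are:
  ⌊705/7^1⌋ = ⌊705/7⌋ = 100
  ⌊705/7^2⌋ = ⌊705/49⌋ = 14
  ⌊705/7^3⌋ = ⌊705/343⌋ = 2
(the next term ⌊705/7^4⌋ = 0, terminating the sum). Summing: v_7(705!) = 100 + 14 + 2 = 116.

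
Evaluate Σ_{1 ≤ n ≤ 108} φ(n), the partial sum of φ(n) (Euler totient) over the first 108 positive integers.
Σ_{n ≤ 108} φ(n) = 3568

Compute φ(n) for each 1 ≤ n ≤ 108: φ(1) = 1, φ(2) = 1, φ(3) = 2, φ(4) = 2, φ(5) = 4, φ(6) = 2, φ(7) = 6, φ(8) = 4, φ(9) = 6, φ(10) = 4, φ(11) = 10, φ(12) = 4, φ(13) = 12, φ(14) = 6, φ(15) = 8, φ(16) = 8, φ(17) = 16, φ(18) = 6, φ(19) = 18, φ(20) = 8, φ(21) = 12, φ(22) = 10, φ(23) = 22, φ(24) = 8, φ(25) = 20, φ(26) = 12, φ(27) = 18, φ(28) = 12, φ(29) = 28, φ(30) = 8, φ(31) = 30, φ(32) = 16, φ(33) = 20, φ(34) = 16, φ(35) = 24, φ(36) = 12, φ(37) = 36, φ(38) = 18, φ(39) = 24, φ(40) = 16, φ(41) = 40, φ(42) = 12, φ(43) = 42, φ(44) = 20, φ(45) = 24, φ(46) = 22, φ(47) = 46, φ(48) = 16, φ(49) = 42, φ(50) = 20, φ(51) = 32, φ(52) = 24, φ(53) = 52, φ(54) = 18, φ(55) = 40, φ(56) = 24, φ(57) = 36, φ(58) = 28, φ(59) = 58, φ(60) = 16, φ(61) = 60, φ(62) = 30, φ(63) = 36, φ(64) = 32, φ(65) = 48, φ(66) = 20, φ(67) = 66, φ(68) = 32, φ(69) = 44, φ(70) = 24, φ(71) = 70, φ(72) = 24, φ(73) = 72, φ(74) = 36, φ(75) = 40, φ(76) = 36, φ(77) = 60, φ(78) = 24, φ(79) = 78, φ(80) = 32, φ(81) = 54, φ(82) = 40, φ(83) = 82, φ(84) = 24, φ(85) = 64, φ(86) = 42, φ(87) = 56, φ(88) = 40, φ(89) = 88, φ(90) = 24, φ(91) = 72, φ(92) = 44, φ(93) = 60, φ(94) = 46, φ(95) = 72, φ(96) = 32, φ(97) = 96, φ(98) = 42, φ(99) = 60, φ(100) = 40, φ(101) = 100, φ(102) = 32, φ(103) = 102, φ(104) = 48, φ(105) = 48, φ(106) = 52, φ(107) = 106, φ(108) = 36. Summing all 108 values: 3568. (Average order: Σ_{n ≤ x} φ(n) ~ (3/π²) x². For x = 108, (3/π²)·108² ≈ 3545.43.)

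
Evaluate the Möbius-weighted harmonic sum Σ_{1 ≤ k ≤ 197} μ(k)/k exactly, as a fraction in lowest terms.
Σ μ(k)/k = -10619956756869560313065816620548852142822454316540788251493888218559666579195/412585138412243404033282153204433423786722919328407878608465087271542530344602

Values of μ(k) for 1 ≤ k ≤ 197: μ(1) = 1, μ(2) = -1, μ(3) = -1, μ(5) = -1, μ(6) = 1, μ(7) = -1, μ(10) = 1, μ(11) = -1, μ(13) = -1, μ(14) = 1, μ(15) = 1, μ(17) = -1, μ(19) = -1, μ(21) = 1, μ(22) = 1, μ(23) = -1, μ(26) = 1, μ(29) = -1, μ(30) = -1, μ(31) = -1, μ(33) = 1, μ(34) = 1, μ(35) = 1, μ(37) = -1, μ(38) = 1, μ(39) = 1, μ(41) = -1, μ(42) = -1, μ(43) = -1, μ(46) = 1, μ(47) = -1, μ(51) = 1, μ(53) = -1, μ(55) = 1, μ(57) = 1, μ(58) = 1, μ(59) = -1, μ(61) = -1, μ(62) = 1, μ(65) = 1, μ(66) = -1, μ(67) = -1, μ(69) = 1, μ(70) = -1, μ(71) = -1, μ(73) = -1, μ(74) = 1, μ(77) = 1, μ(78) = -1, μ(79) = -1, μ(82) = 1, μ(83) = -1, μ(85) = 1, μ(86) = 1, μ(87) = 1, μ(89) = -1, μ(91) = 1, μ(93) = 1, μ(94) = 1, μ(95) = 1, μ(97) = -1, μ(101) = -1, μ(102) = -1, μ(103) = -1, μ(105) = -1, μ(106) = 1, μ(107) = -1, μ(109) = -1, μ(110) = -1, μ(111) = 1, μ(113) = -1, μ(114) = -1, μ(115) = 1, μ(118) = 1, μ(119) = 1, μ(122) = 1, μ(123) = 1, μ(127) = -1, μ(129) = 1, μ(130) = -1, μ(131) = -1, μ(133) = 1, μ(134) = 1, μ(137) = -1, μ(138) = -1, μ(139) = -1, μ(141) = 1, μ(142) = 1, μ(143) = 1, μ(145) = 1, μ(146) = 1, μ(149) = -1, μ(151) = -1, μ(154) = -1, μ(155) = 1, μ(157) = -1, μ(158) = 1, μ(159) = 1, μ(161) = 1, μ(163) = -1, μ(165) = -1, μ(166) = 1, μ(167) = -1, μ(170) = -1, μ(173) = -1, μ(174) = -1, μ(177) = 1, μ(178) = 1, μ(179) = -1, μ(181) = -1, μ(182) = -1, μ(183) = 1, μ(185) = 1, μ(186) = -1, μ(187) = 1, μ(190) = -1, μ(191) = -1, μ(193) = -1, μ(194) = 1, μ(195) = -1, μ(197) = -1, with μ = 0 on non-squarefree integers. Summing μ(k)/k for k where μ(k) ≠ 0 gives -10619956756869560313065816620548852142822454316540788251493888218559666579195/412585138412243404033282153204433423786722919328407878608465087271542530344602 ≈ -0.0257. (PNT ⟺ this sum → 0 as n → ∞.)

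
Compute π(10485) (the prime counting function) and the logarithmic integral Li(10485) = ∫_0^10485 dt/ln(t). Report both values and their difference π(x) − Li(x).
π(10485) = 1282;  Li(10485) ≈ 1298.66;  π(x) − Li(x) ≈ -16.66.

Direct count of primes ≤ 10485 gives π(10485) = 1282. Numerical evaluation of the logarithmic integral gives Li(10485) ≈ 1298.66. The difference π(x) − Li(x) ≈ -16.66 is typically negative for small/moderate x (Li(x) overestimates), though Littlewood's theorem shows this sign changes infinitely often.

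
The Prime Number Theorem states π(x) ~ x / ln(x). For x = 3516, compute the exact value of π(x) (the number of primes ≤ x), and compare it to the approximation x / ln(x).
π(3516) = 490;  x/ln(x) ≈ 430.61;  relative error ≈ 12.12%.

Directly count primes up to 3516: π(3516) = 490. The PNT approximation gives 3516/ln(3516) ≈ 3516/8.16508 ≈ 430.61. Relative error (π(x) − x/ln(x)) / π(x) ≈ 12.12%; the approximation is known to undercount slightly (Li(x) is a better estimate).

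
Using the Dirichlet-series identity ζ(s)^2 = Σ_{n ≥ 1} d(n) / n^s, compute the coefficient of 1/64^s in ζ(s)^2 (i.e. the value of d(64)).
d(64) = 7

ζ(s)^2 = (Σ 1/m^s)(Σ 1/k^s). The coefficient of 1/n^s in the product is the number of ordered pairs (m, k) with mk = n, which equals d(n). For n = 64, divisors are [1, 2, 4, 8, 16, 32, 64], so d(64) = 7.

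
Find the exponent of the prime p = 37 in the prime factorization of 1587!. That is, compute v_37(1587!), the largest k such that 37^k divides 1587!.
v_37(1587!) = 43

Legendre's formula: v_p(n!) = Σ_{k ≥ 1} ⌊n / p^k⌋. For p = 37, n = 1587, the terms are:
  ⌊1587/37^1⌋ = ⌊1587/37⌋ = 42
  ⌊1587/37^2⌋ = ⌊1587/1369⌋ = 1
(the next term ⌊1587/37^3⌋ = 0, terminating the sum). Summing: v_37(1587!) = 42 + 1 = 43.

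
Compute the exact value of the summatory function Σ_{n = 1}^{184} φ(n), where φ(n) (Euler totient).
Σ_{n ≤ 184} φ(n) = 10340

Compute φ(n) for each 1 ≤ n ≤ 184: φ(1) = 1, φ(2) = 1, φ(3) = 2, φ(4) = 2, φ(5) = 4, φ(6) = 2, φ(7) = 6, φ(8) = 4, φ(9) = 6, φ(10) = 4, φ(11) = 10, φ(12) = 4, φ(13) = 12, φ(14) = 6, φ(15) = 8, φ(16) = 8, φ(17) = 16, φ(18) = 6, φ(19) = 18, φ(20) = 8, φ(21) = 12, φ(22) = 10, φ(23) = 22, φ(24) = 8, φ(25) = 20, φ(26) = 12, φ(27) = 18, φ(28) = 12, φ(29) = 28, φ(30) = 8, φ(31) = 30, φ(32) = 16, φ(33) = 20, φ(34) = 16, φ(35) = 24, φ(36) = 12, φ(37) = 36, φ(38) = 18, φ(39) = 24, φ(40) = 16, φ(41) = 40, φ(42) = 12, φ(43) = 42, φ(44) = 20, φ(45) = 24, φ(46) = 22, φ(47) = 46, φ(48) = 16, φ(49) = 42, φ(50) = 20, φ(51) = 32, φ(52) = 24, φ(53) = 52, φ(54) = 18, φ(55) = 40, φ(56) = 24, φ(57) = 36, φ(58) = 28, φ(59) = 58, φ(60) = 16, φ(61) = 60, φ(62) = 30, φ(63) = 36, φ(64) = 32, φ(65) = 48, φ(66) = 20, φ(67) = 66, φ(68) = 32, φ(69) = 44, φ(70) = 24, φ(71) = 70, φ(72) = 24, φ(73) = 72, φ(74) = 36, φ(75) = 40, φ(76) = 36, φ(77) = 60, φ(78) = 24, φ(79) = 78, φ(80) = 32, φ(81) = 54, φ(82) = 40, φ(83) = 82, φ(84) = 24, φ(85) = 64, φ(86) = 42, φ(87) = 56, φ(88) = 40, φ(89) = 88, φ(90) = 24, φ(91) = 72, φ(92) = 44, φ(93) = 60, φ(94) = 46, φ(95) = 72, φ(96) = 32, φ(97) = 96, φ(98) = 42, φ(99) = 60, φ(100) = 40, φ(101) = 100, φ(102) = 32, φ(103) = 102, φ(104) = 48, φ(105) = 48, φ(106) = 52, φ(107) = 106, φ(108) = 36, φ(109) = 108, φ(110) = 40, φ(111) = 72, φ(112) = 48, φ(113) = 112, φ(114) = 36, φ(115) = 88, φ(116) = 56, φ(117) = 72, φ(118) = 58, φ(119) = 96, φ(120) = 32, φ(121) = 110, φ(122) = 60, φ(123) = 80, φ(124) = 60, φ(125) = 100, φ(126) = 36, φ(127) = 126, φ(128) = 64, φ(129) = 84, φ(130) = 48, φ(131) = 130, φ(132) = 40, φ(133) = 108, φ(134) = 66, φ(135) = 72, φ(136) = 64, φ(137) = 136, φ(138) = 44, φ(139) = 138, φ(140) = 48, φ(141) = 92, φ(142) = 70, φ(143) = 120, φ(144) = 48, φ(145) = 112, φ(146) = 72, φ(147) = 84, φ(148) = 72, φ(149) = 148, φ(150) = 40, φ(151) = 150, φ(152) = 72, φ(153) = 96, φ(154) = 60, φ(155) = 120, φ(156) = 48, φ(157) = 156, φ(158) = 78, φ(159) = 104, φ(160) = 64, φ(161) = 132, φ(162) = 54, φ(163) = 162, φ(164) = 80, φ(165) = 80, φ(166) = 82, φ(167) = 166, φ(168) = 48, φ(169) = 156, φ(170) = 64, φ(171) = 108, φ(172) = 84, φ(173) = 172, φ(174) = 56, φ(175) = 120, φ(176) = 80, φ(177) = 116, φ(178) = 88, φ(179) = 178, φ(180) = 48, φ(181) = 180, φ(182) = 72, φ(183) = 120, φ(184) = 88. Summing all 184 values: 10340. (Average order: Σ_{n ≤ x} φ(n) ~ (3/π²) x². For x = 184, (3/π²)·184² ≈ 10290.99.)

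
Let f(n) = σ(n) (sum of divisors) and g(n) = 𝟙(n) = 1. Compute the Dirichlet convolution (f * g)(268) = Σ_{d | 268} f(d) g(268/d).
(σ * 𝟙)(268) = 759

Divisors of 268: [1, 2, 4, 67, 134, 268]. For each d | 268:
  d = 1: σ(1) · 𝟙(268/1) = 1 · 1 = 1
  d = 2: σ(2) · 𝟙(268/2) = 3 · 1 = 3
  d = 4: σ(4) · 𝟙(268/4) = 7 · 1 = 7
  d = 67: σ(67) · 𝟙(268/67) = 68 · 1 = 68
  d = 134: σ(134) · 𝟙(268/134) = 204 · 1 = 204
  d = 268: σ(268) · 𝟙(268/268) = 476 · 1 = 476
Summing: (σ * 𝟙)(268) = 1 + 3 + 7 + 68 + 204 + 476 = 759.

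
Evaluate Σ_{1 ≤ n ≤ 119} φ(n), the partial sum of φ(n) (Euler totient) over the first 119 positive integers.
Σ_{n ≤ 119} φ(n) = 4354

Compute φ(n) for each 1 ≤ n ≤ 119: φ(1) = 1, φ(2) = 1, φ(3) = 2, φ(4) = 2, φ(5) = 4, φ(6) = 2, φ(7) = 6, φ(8) = 4, φ(9) = 6, φ(10) = 4, φ(11) = 10, φ(12) = 4, φ(13) = 12, φ(14) = 6, φ(15) = 8, φ(16) = 8, φ(17) = 16, φ(18) = 6, φ(19) = 18, φ(20) = 8, φ(21) = 12, φ(22) = 10, φ(23) = 22, φ(24) = 8, φ(25) = 20, φ(26) = 12, φ(27) = 18, φ(28) = 12, φ(29) = 28, φ(30) = 8, φ(31) = 30, φ(32) = 16, φ(33) = 20, φ(34) = 16, φ(35) = 24, φ(36) = 12, φ(37) = 36, φ(38) = 18, φ(39) = 24, φ(40) = 16, φ(41) = 40, φ(42) = 12, φ(43) = 42, φ(44) = 20, φ(45) = 24, φ(46) = 22, φ(47) = 46, φ(48) = 16, φ(49) = 42, φ(50) = 20, φ(51) = 32, φ(52) = 24, φ(53) = 52, φ(54) = 18, φ(55) = 40, φ(56) = 24, φ(57) = 36, φ(58) = 28, φ(59) = 58, φ(60) = 16, φ(61) = 60, φ(62) = 30, φ(63) = 36, φ(64) = 32, φ(65) = 48, φ(66) = 20, φ(67) = 66, φ(68) = 32, φ(69) = 44, φ(70) = 24, φ(71) = 70, φ(72) = 24, φ(73) = 72, φ(74) = 36, φ(75) = 40, φ(76) = 36, φ(77) = 60, φ(78) = 24, φ(79) = 78, φ(80) = 32, φ(81) = 54, φ(82) = 40, φ(83) = 82, φ(84) = 24, φ(85) = 64, φ(86) = 42, φ(87) = 56, φ(88) = 40, φ(89) = 88, φ(90) = 24, φ(91) = 72, φ(92) = 44, φ(93) = 60, φ(94) = 46, φ(95) = 72, φ(96) = 32, φ(97) = 96, φ(98) = 42, φ(99) = 60, φ(100) = 40, φ(101) = 100, φ(102) = 32, φ(103) = 102, φ(104) = 48, φ(105) = 48, φ(106) = 52, φ(107) = 106, φ(108) = 36, φ(109) = 108, φ(110) = 40, φ(111) = 72, φ(112) = 48, φ(113) = 112, φ(114) = 36, φ(115) = 88, φ(116) = 56, φ(117) = 72, φ(118) = 58, φ(119) = 96. Summing all 119 values: 4354. (Average order: Σ_{n ≤ x} φ(n) ~ (3/π²) x². For x = 119, (3/π²)·119² ≈ 4304.43.)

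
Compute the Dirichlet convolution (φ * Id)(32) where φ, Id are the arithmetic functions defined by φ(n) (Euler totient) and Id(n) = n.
(φ * Id)(32) = 112

Divisors of 32: [1, 2, 4, 8, 16, 32]. For each d | 32:
  d = 1: φ(1) · Id(32/1) = 1 · 32 = 32
  d = 2: φ(2) · Id(32/2) = 1 · 16 = 16
  d = 4: φ(4) · Id(32/4) = 2 · 8 = 16
  d = 8: φ(8) · Id(32/8) = 4 · 4 = 16
  d = 16: φ(16) · Id(32/16) = 8 · 2 = 16
  d = 32: φ(32) · Id(32/32) = 16 · 1 = 16
Summing: (φ * Id)(32) = 32 + 16 + 16 + 16 + 16 + 16 = 112.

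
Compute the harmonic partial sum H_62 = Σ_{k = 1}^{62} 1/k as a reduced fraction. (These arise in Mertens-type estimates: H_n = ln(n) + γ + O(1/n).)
H_62 = 928551009361054917576341971/197044480683803711251893600

Direct summation: H_62 = 1 + 1/2 + ... + 1/62. The least common denominator is lcm(1, ..., 62) = 591133442051411133755680800; over this denominator the numerator is 591133442051411133755680800 + 295566721025705566877840400 + 197044480683803711251893600 + 147783360512852783438920200 + 118226688410282226751136160 + 98522240341901855625946800 + 84447634578773019107954400 + 73891680256426391719460100 + 65681493561267903750631200 + 59113344205141113375568080 + 53739403822855557614152800 + 49261120170950927812973400 + 45471803234723933365821600 + 42223817289386509553977200 + 39408896136760742250378720 + 36945840128213195859730050 + 34772555414788890220922400 + 32840746780633951875315600 + 31112286423758480723983200 + 29556672102570556687784040 + 28149211526257673035984800 + 26869701911427778807076400 + 25701454002235266685029600 + 24630560085475463906486700 + 23645337682056445350227232 + 22735901617361966682910800 + 21893831187089301250210400 + 21111908644693254776988600 + 20383911794876245991575200 + 19704448068380371125189360 + 19068820711335843024376800 + 18472920064106597929865025 + 17913134607618519204717600 + 17386277707394445110461200 + 16889526915754603821590880 + 16420373390316975937657800 + 15976579514903003615018400 + 15556143211879240361991600 + 15157267744907977788607200 + 14778336051285278343892020 + 14417888830522222774528800 + 14074605763128836517992400 + 13747289350032817064085600 + 13434850955713889403538200 + 13136298712253580750126240 + 12850727001117633342514800 + 12577307277689598590546400 + 12315280042737731953243350 + 12063947796967574158279200 + 11822668841028222675113616 + 11590851804929630073640800 + 11367950808680983341455400 + 11153461170781342146333600 + 10946915593544650625105200 + 10747880764571111522830560 + 10555954322346627388494300 + 10370762141252826907994400 + 10191955897438122995787600 + 10019210882227307351791200 + 9852224034190185562594680 + 9690712164777231700912800 + 9534410355667921512188400 = 2785653028083164752729025913, so H_62 = 2785653028083164752729025913/591133442051411133755680800; reducing by gcd(2785653028083164752729025913, 591133442051411133755680800) = 3 gives 928551009361054917576341971/197044480683803711251893600 ≈ 4.71239. (The PNT-adjacent estimate ln(62) + γ ≈ 4.70435 matches within O(1/n).)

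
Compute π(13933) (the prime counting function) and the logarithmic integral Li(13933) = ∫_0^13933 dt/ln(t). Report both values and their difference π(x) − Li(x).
π(13933) = 1648;  Li(13933) ≈ 1665.24;  π(x) − Li(x) ≈ -17.24.

Direct count of primes ≤ 13933 gives π(13933) = 1648. Numerical evaluation of the logarithmic integral gives Li(13933) ≈ 1665.24. The difference π(x) − Li(x) ≈ -17.24 is typically negative for small/moderate x (Li(x) overestimates), though Littlewood's theorem shows this sign changes infinitely often.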